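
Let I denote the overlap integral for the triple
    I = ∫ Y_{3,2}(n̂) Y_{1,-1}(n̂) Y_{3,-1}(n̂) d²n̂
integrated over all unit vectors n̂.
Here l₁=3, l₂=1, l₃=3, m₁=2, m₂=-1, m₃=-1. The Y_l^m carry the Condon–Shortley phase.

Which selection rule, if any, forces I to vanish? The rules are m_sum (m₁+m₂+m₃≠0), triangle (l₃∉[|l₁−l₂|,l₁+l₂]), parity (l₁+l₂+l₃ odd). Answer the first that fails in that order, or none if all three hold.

m₁+m₂+m₃ = 2 − 1 − 1 = 0  ✓
triangle: |3−1|=2 ≤ l₃=3 ≤ 3+1=4  ✓
parity: l₁+l₂+l₃ = 7 is odd  ✗

parity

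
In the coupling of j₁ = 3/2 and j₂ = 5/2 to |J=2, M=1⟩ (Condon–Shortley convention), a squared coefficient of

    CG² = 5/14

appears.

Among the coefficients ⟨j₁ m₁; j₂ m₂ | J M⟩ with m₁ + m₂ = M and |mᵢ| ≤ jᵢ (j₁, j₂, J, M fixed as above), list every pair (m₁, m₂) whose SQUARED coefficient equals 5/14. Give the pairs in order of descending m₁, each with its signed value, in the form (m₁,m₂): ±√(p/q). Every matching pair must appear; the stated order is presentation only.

Admissible pairs with m₁+m₂ = M = 1: (-3/2,5/2), (-1/2,3/2), (1/2,1/2), (3/2,-1/2)
  (m₁,m₂)=(3/2,-1/2): CG² = 9/28, CG = +√(9/28)
  (m₁,m₂)=(1/2,1/2): CG² = 25/84, CG = −√(25/84)
  (m₁,m₂)=(-1/2,3/2): CG² = 1/42, CG = +√(1/42)
  (m₁,m₂)=(-3/2,5/2): CG² = 5/14, CG = +√(5/14)   ← matches the target
Pairs with CG² = 5/14: (-3/2,5/2): +√(5/14)

(-3/2,5/2): +√(5/14)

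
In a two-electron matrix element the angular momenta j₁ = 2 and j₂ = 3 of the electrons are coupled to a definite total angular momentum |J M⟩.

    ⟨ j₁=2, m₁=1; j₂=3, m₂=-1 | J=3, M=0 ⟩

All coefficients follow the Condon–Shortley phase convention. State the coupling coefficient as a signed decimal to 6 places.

+0.182574  (= +√(1/30))

triangle: 2!×2!×4!/9! = 96/362880
(j±m)!: 3!×1!×2!×4!×3!×3! = 10368
prefactor² = (2J+1)×Δ×N² = 96/5
  k=0: +1/(0!×2!×1!×2!×1!×2!) = 1/8
  k=1: −1/(1!×1!×0!×1!×2!×3!) = -1/12
Σ = 1/24  ⇒  CG² = 96/5×(1/24)² = 1/30
CG = +√(1/30) = +0.182574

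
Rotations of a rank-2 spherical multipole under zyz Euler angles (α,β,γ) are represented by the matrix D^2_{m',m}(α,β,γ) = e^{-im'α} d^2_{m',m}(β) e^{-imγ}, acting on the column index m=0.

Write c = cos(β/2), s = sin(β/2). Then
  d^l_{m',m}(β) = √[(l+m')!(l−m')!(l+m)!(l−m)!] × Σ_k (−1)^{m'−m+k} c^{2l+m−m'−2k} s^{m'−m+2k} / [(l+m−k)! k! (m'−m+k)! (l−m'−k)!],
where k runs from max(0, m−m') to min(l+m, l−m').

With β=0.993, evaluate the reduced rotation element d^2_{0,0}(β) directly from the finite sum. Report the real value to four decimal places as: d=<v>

d^2_{0,0}(β=0.9930) via the finite sum:
Half-angle: c=0.879255, s=0.476351. N=√(2·2·2·2)=4.000000
The bounds max(0,m−m')=0 and min(l+m,l−m')=2 give 3 terms
  k=0: (−1)^0·4.0000/(4)·0.8793^4·0.4764^0 = +0.597668
  k=1: (−1)^1·4.0000/(1)·0.8793^2·0.4764^2 = -0.701688
  k=2: (−1)^2·4.0000/(4)·0.8793^0·0.4764^4 = +0.051488
d^2_{0,0}(0.9930) = +0.597668 -0.701688 +0.051488 = -0.052532

d=-0.0525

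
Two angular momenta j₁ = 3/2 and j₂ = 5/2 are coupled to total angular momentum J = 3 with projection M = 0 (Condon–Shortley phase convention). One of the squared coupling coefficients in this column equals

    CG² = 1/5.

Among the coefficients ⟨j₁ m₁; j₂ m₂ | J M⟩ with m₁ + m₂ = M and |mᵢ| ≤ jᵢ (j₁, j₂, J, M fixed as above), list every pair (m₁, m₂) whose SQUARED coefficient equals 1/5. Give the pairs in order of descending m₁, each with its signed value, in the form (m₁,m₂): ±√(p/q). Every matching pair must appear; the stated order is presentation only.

(1/2,-1/2): +√(1/5); (-1/2,1/2): −√(1/5)

Admissible pairs with m₁+m₂ = M = 0: (-3/2,3/2), (-1/2,1/2), (1/2,-1/2), (3/2,-3/2)
  (m₁,m₂)=(3/2,-3/2): CG² = 3/10, CG = +√(3/10)
  (m₁,m₂)=(1/2,-1/2): CG² = 1/5, CG = +√(1/5)   ← matches the target
  (m₁,m₂)=(-1/2,1/2): CG² = 1/5, CG = −√(1/5)   ← matches the target
  (m₁,m₂)=(-3/2,3/2): CG² = 3/10, CG = −√(3/10)
Pairs with CG² = 1/5: (1/2,-1/2): +√(1/5); (-1/2,1/2): −√(1/5)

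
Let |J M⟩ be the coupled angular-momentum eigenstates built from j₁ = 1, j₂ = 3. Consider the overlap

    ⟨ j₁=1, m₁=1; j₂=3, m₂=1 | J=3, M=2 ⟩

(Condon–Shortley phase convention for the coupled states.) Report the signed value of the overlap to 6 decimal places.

j₁+j₂−J=1  J+j₁−j₂=1  J−j₁+j₂=5  j₁+j₂+J+1=8
(j₁±m₁, j₂±m₂, J±M) = (2,0,4,2,5,1)
P² = 240
sum k=0..0:
  [0] +1/24 = 1/24
S = 1/24
C² = P²·S² = 5/12 ; C = +0.645497

+0.645497  (= +√(5/12))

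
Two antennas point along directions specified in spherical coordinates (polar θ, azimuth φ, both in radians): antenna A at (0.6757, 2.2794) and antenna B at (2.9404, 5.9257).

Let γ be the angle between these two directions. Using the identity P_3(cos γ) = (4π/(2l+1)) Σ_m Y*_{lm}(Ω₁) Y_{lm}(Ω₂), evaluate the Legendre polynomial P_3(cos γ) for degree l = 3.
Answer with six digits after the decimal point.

-0.357790

Expand P_3 via completeness: Σ_{m} conj(Y_{3,m}) at Ω₁ times Y_{3,m} at Ω₂ —
  term(m=-3) = (-0.000019, 0.000339)   from Y*(Ω₁)=(0.086756, 0.053791), Y(Ω₂)=(0.001591, 0.002925)
  term(m=-2) = (-0.006641, 0.010560)   from Y*(Ω₁)=(-0.047722, -0.308264), Y(Ω₂)=(-0.030197, -0.026217)
  term(m=-1) = (-0.088765, 0.049037)   from Y*(Ω₁)=(-0.268884, 0.313713), Y(Ω₂)=(0.229922, 0.085884)
  term(m=+0) = (-0.008453, 0.000000)   from Y*(Ω₁)=(0.012841, -0.000000), Y(Ω₂)=(-0.658287, 0.000000)
  term(m=+1) = (-0.088765, -0.049037)   from Y*(Ω₁)=(0.268884, 0.313713), Y(Ω₂)=(-0.229922, 0.085884)
  term(m=+2) = (-0.006641, -0.010560)   from Y*(Ω₁)=(-0.047722, 0.308264), Y(Ω₂)=(-0.030197, 0.026217)
  term(m=+3) = (-0.000019, -0.000339)   from Y*(Ω₁)=(-0.086756, 0.053791), Y(Ω₂)=(-0.001591, 0.002925)
Accumulated sum (-0.199304, 0.000000); after 4π/(2l+1) scaling, (-0.357790, 0.000000) ⇒ P_3 = -0.357790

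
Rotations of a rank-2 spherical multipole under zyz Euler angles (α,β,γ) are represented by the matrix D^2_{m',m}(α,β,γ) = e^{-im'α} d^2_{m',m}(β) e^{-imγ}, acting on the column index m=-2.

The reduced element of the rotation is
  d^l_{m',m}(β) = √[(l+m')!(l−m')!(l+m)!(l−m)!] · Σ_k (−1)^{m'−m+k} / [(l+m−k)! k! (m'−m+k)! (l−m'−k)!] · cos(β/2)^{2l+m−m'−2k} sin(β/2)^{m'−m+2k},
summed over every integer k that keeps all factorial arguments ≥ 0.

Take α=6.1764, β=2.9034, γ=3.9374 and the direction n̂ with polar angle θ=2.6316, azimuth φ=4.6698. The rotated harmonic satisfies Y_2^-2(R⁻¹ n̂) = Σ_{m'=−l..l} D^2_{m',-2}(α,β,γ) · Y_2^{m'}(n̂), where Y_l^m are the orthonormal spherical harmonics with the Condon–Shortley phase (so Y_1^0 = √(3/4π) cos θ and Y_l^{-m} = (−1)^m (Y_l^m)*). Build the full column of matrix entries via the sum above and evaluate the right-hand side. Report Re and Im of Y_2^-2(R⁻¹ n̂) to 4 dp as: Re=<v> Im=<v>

Re=-0.0644 Im=-0.0811

Need the full column D^2_{m',-2} for m'=−2..2 at α=6.1764, β=2.9034, γ=3.9374.
cos(β/2)=0.118815, sin(β/2)=0.992916
d^2_{-2,-2}: single k=0 term ⇒ +0.000199;  D = +0.000038+0.000196i
d^2_{-1,-2}: single k=0 term ⇒ -0.003331;  D = -0.000286-0.003319i
d^2_{0,-2}: single k=0 term ⇒ +0.034091;  D = -0.000710+0.034084i
d^2_{1,-2}: single k=0 term ⇒ -0.232616;  D = +0.029602-0.230725i
d^2_{2,-2}: single k=0 term ⇒ +0.971965;  D = -0.225738+0.945388i
Y_2^{m'}(θ=2.6316,φ=4.6698) and Σ D·Y over m':
  (+0.0000+0.0002i)·(-0.0917-0.0078i)  (-0.0003-0.0033i)·(+0.0140-0.3288i)  (-0.0007+0.0341i)·(+0.4053+0.0000i)  (+0.0296-0.2307i)·(-0.0140-0.3288i)  (-0.2257+0.9454i)·(-0.0917+0.0078i)
Y_2^-2(R⁻¹ n̂) = -0.064372-0.081136i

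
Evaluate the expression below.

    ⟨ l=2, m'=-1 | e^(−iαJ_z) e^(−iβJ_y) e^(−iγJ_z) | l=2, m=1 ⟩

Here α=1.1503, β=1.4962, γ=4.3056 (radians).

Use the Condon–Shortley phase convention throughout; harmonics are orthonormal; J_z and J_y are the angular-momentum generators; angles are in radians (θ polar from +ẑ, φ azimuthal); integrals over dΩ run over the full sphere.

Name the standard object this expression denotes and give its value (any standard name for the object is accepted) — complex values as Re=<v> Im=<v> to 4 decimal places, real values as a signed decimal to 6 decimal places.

Wigner D-matrix element, Re=-0.5317 Im=0.0073

This is a Wigner D-matrix element — the rotation-matrix element ⟨l m'| R(α,β,γ) |l m⟩ in the angular-momentum basis.
Split into d^2_{-1,1}(β=1.4962) × two z-phases.
c=cos(1.496200/2)=0.732983, s=sin(1.496200/2)=0.680247; N=√[1·6·6·1]=6.000000
Admissible k: 2..3 (factorial args all ≥0)
  k=2: (−1)^0·6.0000/(2)·0.7330^2·0.6802^2 = +0.745834
  k=3: (−1)^1·6.0000/(6)·0.7330^0·0.6802^4 = -0.214125
d^2_{-1,1}(1.4962) = +0.745834 -0.214125 = +0.531709
Phases: e^{-i·(-1)·1.1503}=+0.408214+0.912886i, e^{-i·(1)·4.3056}=-0.395662+0.918396i ⇒ D=-0.531659+0.007288i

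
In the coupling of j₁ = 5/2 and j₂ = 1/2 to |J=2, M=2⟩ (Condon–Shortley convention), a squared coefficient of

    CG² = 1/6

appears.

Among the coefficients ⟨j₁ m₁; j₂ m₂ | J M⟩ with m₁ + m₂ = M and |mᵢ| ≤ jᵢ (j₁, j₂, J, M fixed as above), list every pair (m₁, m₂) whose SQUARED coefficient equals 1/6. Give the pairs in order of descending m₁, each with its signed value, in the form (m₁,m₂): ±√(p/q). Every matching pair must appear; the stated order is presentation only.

(3/2,1/2): −√(1/6)

Admissible pairs with m₁+m₂ = M = 2: (3/2,1/2), (5/2,-1/2)
  (m₁,m₂)=(5/2,-1/2): CG² = 5/6, CG = +√(5/6)
  (m₁,m₂)=(3/2,1/2): CG² = 1/6, CG = −√(1/6)   ← matches the target
Pairs with CG² = 1/6: (3/2,1/2): −√(1/6)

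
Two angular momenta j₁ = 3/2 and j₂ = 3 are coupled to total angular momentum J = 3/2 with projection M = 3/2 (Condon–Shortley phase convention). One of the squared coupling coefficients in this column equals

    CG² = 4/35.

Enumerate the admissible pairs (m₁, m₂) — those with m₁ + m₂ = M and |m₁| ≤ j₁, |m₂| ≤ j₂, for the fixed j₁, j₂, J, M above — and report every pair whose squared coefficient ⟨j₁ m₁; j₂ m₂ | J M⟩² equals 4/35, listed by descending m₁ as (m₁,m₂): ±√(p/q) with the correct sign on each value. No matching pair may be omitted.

(1/2,1): −√(4/35)

Admissible pairs with m₁+m₂ = M = 3/2: (-3/2,3), (-1/2,2), (1/2,1), (3/2,0)
  (m₁,m₂)=(3/2,0): CG² = 1/35, CG = +√(1/35)
  (m₁,m₂)=(1/2,1): CG² = 4/35, CG = −√(4/35)   ← matches the target
  (m₁,m₂)=(-1/2,2): CG² = 2/7, CG = +√(2/7)
  (m₁,m₂)=(-3/2,3): CG² = 4/7, CG = −√(4/7)
Pairs with CG² = 4/35: (1/2,1): −√(4/35)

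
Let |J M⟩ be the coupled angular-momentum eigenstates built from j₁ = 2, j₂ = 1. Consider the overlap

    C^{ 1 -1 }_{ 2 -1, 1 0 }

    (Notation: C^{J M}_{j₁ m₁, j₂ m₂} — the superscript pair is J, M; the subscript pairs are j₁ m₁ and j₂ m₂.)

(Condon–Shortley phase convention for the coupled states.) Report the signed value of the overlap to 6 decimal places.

-0.547723  (= −√(3/10))

√[3·2!2!0!/5! · 1!3!1!1!0!2!] = √(6/5)
  +(−1)^1/∏(1,1,2,0,0,0)! = -1/2  (running -1/2)
⟨..|..⟩ = √(6/5)·(-1/2) = -0.547723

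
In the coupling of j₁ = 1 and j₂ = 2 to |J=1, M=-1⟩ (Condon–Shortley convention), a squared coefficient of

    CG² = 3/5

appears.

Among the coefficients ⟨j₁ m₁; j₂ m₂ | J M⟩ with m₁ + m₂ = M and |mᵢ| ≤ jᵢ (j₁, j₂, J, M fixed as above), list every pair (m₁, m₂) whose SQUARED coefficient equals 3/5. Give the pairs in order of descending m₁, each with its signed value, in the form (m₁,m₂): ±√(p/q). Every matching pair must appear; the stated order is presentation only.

Admissible pairs with m₁+m₂ = M = -1: (-1,0), (0,-1), (1,-2)
  (m₁,m₂)=(1,-2): CG² = 3/5, CG = +√(3/5)   ← matches the target
  (m₁,m₂)=(0,-1): CG² = 3/10, CG = −√(3/10)
  (m₁,m₂)=(-1,0): CG² = 1/10, CG = +√(1/10)
Pairs with CG² = 3/5: (1,-2): +√(3/5)

(1,-2): +√(3/5)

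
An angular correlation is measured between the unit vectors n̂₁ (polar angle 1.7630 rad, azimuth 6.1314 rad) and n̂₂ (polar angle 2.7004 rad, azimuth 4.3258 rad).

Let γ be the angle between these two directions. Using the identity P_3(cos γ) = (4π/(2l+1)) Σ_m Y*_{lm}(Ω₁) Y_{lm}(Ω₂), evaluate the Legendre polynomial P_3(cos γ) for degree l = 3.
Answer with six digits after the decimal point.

-0.111756

Summing Y*_{l m}(θ₁,φ₁)·Y_{l m}(θ₂,φ₂) over m ∈ [−3, 3]; prefactor 4π/(2·3+1) = 1.795196:
  m=-3: (0.35439 - 0.17354j) × (0.02978 - 0.01298j) = 0.00830 - 0.00977j  (running Σ = 0.00830 - 0.00977j)
  m=-2: (-0.17950 + 0.05623j) × (0.12060 + 0.11769j) = -0.02827 - 0.01434j  (running Σ = -0.01996 - 0.02411j)
  m=-1: (-0.25637 + 0.03921j) × (-0.16069 + 0.39474j) = 0.02572 - 0.10750j  (running Σ = 0.00575 - 0.13161j)
  m=0: (0.20085 + 0.00000j) × (-0.36723 + 0.00000j) = -0.07376 + 0.00000j  (running Σ = -0.06801 - 0.13161j)
  m=1: (0.25637 + 0.03921j) × (0.16069 + 0.39474j) = 0.02572 + 0.10750j  (running Σ = -0.04229 - 0.02411j)
  m=2: (-0.17950 - 0.05623j) × (0.12060 - 0.11769j) = -0.02827 + 0.01434j  (running Σ = -0.07055 - 0.00977j)
  m=3: (-0.35439 - 0.17354j) × (-0.02978 - 0.01298j) = 0.00830 + 0.00977j  (running Σ = -0.06225 + 0.00000j)
Accumulated sum -0.06225 + 0.00000j; after 4π/(2l+1) scaling, -0.11176 + 0.00000j ⇒ P_3 = -0.111756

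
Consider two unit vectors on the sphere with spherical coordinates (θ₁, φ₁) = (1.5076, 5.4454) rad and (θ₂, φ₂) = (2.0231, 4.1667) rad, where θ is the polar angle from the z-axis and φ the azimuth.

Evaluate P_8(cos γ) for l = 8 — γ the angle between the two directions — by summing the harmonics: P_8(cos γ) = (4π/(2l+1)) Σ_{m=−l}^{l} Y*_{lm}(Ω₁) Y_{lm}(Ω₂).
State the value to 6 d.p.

Expand P_8 via completeness: Σ_{m} conj(Y_{8,m}) at Ω₁ times Y_{8,m} at Ω₂ —
  m=-8: (0.46336 - 0.20642j) × (-0.07506 - 0.20763j) = -0.07764 - 0.08071j  (running Σ = -0.07764 - 0.08071j)
  m=-7: (0.11731 + 0.05220j) × (0.26923 - 0.33414j) = 0.04902 - 0.02514j  (running Σ = -0.02861 - 0.10586j)
  m=-6: (-0.10811 - 0.33255j) × (0.36844 + 0.04912j) = -0.02350 - 0.12784j  (running Σ = -0.05211 - 0.23369j)
  m=-5: (0.07473 - 0.12947j) × (-0.01134 - 0.02586j) = -0.00419 - 0.00046j  (running Σ = -0.05630 - 0.23416j)
  m=-4: (-0.29456 + 0.06264j) × (0.20284 - 0.28901j) = -0.04164 + 0.09783j  (running Σ = -0.09795 - 0.13632j)
  m=-3: (-0.12852 - 0.09336j) × (0.15057 + 0.00999j) = -0.01842 - 0.01534j  (running Σ = -0.11636 - 0.15166j)
  m=-2: (0.02925 + 0.27817j) × (-0.13030 - 0.25065j) = 0.06591 - 0.04358j  (running Σ = -0.05045 - 0.19524j)
  m=-1: (-0.10887 + 0.12092j) × (0.11011 - 0.18134j) = 0.00994 + 0.03306j  (running Σ = -0.04051 - 0.16219j)
  m=0: (0.27337 + 0.00000j) × (-0.25425 + 0.00000j) = -0.06950 + 0.00000j  (running Σ = -0.11002 - 0.16219j)
  m=1: (0.10887 + 0.12092j) × (-0.11011 - 0.18134j) = 0.00994 - 0.03306j  (running Σ = -0.10008 - 0.19524j)
  m=2: (0.02925 - 0.27817j) × (-0.13030 + 0.25065j) = 0.06591 + 0.04358j  (running Σ = -0.03416 - 0.15166j)
  m=3: (0.12852 - 0.09336j) × (-0.15057 + 0.00999j) = -0.01842 + 0.01534j  (running Σ = -0.05258 - 0.13632j)
  m=4: (-0.29456 - 0.06264j) × (0.20284 + 0.28901j) = -0.04164 - 0.09783j  (running Σ = -0.09423 - 0.23416j)
  m=5: (-0.07473 - 0.12947j) × (0.01134 - 0.02586j) = -0.00419 + 0.00046j  (running Σ = -0.09842 - 0.23369j)
  m=6: (-0.10811 + 0.33255j) × (0.36844 - 0.04912j) = -0.02350 + 0.12784j  (running Σ = -0.12192 - 0.10586j)
  m=7: (-0.11731 + 0.05220j) × (-0.26923 - 0.33414j) = 0.04902 + 0.02514j  (running Σ = -0.07289 - 0.08071j)
  m=8: (0.46336 + 0.20642j) × (-0.07506 + 0.20763j) = -0.07764 + 0.08071j  (running Σ = -0.15053 + 0.00000j)
Total Σ_m = -0.15053 + 0.00000j. Multiply by 0.739198: -0.11127 + 0.00000j. P_8(cos γ) = -0.111271

-0.111271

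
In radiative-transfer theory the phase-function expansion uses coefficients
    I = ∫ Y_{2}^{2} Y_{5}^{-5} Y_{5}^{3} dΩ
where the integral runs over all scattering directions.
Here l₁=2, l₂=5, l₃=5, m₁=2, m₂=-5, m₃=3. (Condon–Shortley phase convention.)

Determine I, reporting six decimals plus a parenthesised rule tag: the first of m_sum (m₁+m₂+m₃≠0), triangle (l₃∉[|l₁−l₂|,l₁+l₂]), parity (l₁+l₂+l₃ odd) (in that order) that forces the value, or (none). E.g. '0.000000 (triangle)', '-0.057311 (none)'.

m-sum 0 ✓  L=12 even ✓  3≤5≤7 ✓
Π(2lᵢ+1) = 5×11×11 = 605
triangle coeff Δ(2,5,5) = 1/38610
Σ_t [0,2]: t=0:+1/2880 t=1:−1/576 t=2:+1/2880 = -1/960
(3j)²=10/429 [(2 5 5; 0 0 0)], sign=+1
Σ_t [0,0]: t=0:+1/161280 = 1/161280
(3j)²=1/143 [(2 5 5; 2 -5 3)], sign=+1
⇒ 4πI² = 50/507
I = (+1)√(50/507/(4π)) = 0.08858824
No selection rule forces the value: the integral is nonzero (none).

0.088588 (none)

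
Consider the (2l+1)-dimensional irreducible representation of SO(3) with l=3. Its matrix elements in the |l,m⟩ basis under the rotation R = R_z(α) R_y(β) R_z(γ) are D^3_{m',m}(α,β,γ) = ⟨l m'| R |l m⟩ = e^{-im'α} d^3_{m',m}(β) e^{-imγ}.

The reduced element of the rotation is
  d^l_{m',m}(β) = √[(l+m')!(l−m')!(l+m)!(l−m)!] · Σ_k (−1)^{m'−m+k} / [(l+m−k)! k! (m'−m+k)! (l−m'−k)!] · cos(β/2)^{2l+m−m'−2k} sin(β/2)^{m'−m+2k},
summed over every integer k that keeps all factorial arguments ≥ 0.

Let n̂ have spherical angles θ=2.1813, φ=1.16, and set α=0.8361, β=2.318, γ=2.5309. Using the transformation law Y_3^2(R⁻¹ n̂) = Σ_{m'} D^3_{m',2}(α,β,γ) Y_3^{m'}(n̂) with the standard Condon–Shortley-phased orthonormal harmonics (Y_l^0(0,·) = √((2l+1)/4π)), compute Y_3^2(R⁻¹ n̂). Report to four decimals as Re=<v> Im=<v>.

Re=0.0326 Im=-0.0708

Need the full column D^3_{m',2} for m'=−3..3 at α=0.8361, β=2.3180, γ=2.5309.
cos(β/2)=0.400256, sin(β/2)=0.916403
d^3_{-3,2}: single k=5 term ⇒ +0.633646;  D = -0.527194-0.351531i
d^3_{-2,2}: k∈[4..5] ⇒ +0.564927 -0.592270 = -0.027343;  D = +0.026506-0.006712i
d^3_{-1,2}: k∈[3..4] ⇒ +0.312107 -0.818034 = -0.505926;  D = +0.236623-0.447181i
d^3_{0,2}: k∈[2..3] ⇒ +0.118055 -0.618847 = -0.500791;  D = -0.171443-0.470531i
d^3_{1,2}: k∈[1..2] ⇒ +0.029770 -0.312107 = -0.282337;  D = -0.261640-0.106109i
d^3_{2,2}: k∈[0..1] ⇒ +0.004112 -0.107769 = -0.103658;  D = -0.093301+0.045164i
d^3_{3,2}: single k=0 term ⇒ -0.023060;  D = -0.006459+0.022137i
Y_3^{m'}(θ=2.1813,φ=1.16) and Σ D·Y over m':
  (-0.5272-0.3515i)·(-0.2165+0.0762i)  (+0.0265-0.0067i)·(+0.2679+0.2880i)  (+0.2366-0.4472i)·(+0.0680-0.1562i)  (-0.1714-0.4705i)·(+0.2903+0.0000i)  (-0.2616-0.1061i)·(-0.0680-0.1562i)  (-0.0933+0.0452i)·(+0.2679-0.2880i)  (-0.0065+0.0221i)·(+0.2165+0.0762i)
Y_3^2(R⁻¹ n̂) = +0.032605-0.070827i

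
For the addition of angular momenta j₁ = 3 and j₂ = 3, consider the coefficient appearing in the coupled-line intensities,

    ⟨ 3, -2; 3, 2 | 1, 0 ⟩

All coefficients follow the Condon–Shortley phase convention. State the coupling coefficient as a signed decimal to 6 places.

j₁+j₂−J=5  J+j₁−j₂=1  J−j₁+j₂=1  j₁+j₂+J+1=8
(j₁±m₁, j₂±m₂, J±M) = (1,5,5,1,1,1)
P² = 900/7
sum k=4..5:
  [4] +1/24 = 1/24
  [5] −1/120 = -1/120
S = 1/30
C² = P²·S² = 1/7 ; C = +0.377964

+0.377964  (= +√(1/7))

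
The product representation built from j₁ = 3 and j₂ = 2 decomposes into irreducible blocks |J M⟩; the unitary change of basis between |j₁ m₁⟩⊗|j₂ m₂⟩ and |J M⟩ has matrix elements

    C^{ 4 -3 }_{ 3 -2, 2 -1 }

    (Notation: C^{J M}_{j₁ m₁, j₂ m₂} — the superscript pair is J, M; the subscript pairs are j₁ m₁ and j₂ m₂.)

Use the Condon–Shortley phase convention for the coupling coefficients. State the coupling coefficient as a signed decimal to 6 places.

triangle: 1!*5!*3!/10! = 720/3628800
(j±m)!: 1!*5!*1!*3!*1!*7! = 3628800
prefactor² = (2J+1)*Δ*N² = 6480
  k=0: +1/(0!*1!*5!*1!*0!*2!) = 1/240
  k=1: −1/(1!*0!*4!*0!*1!*3!) = -1/144
Σ = -1/360  ⇒  CG² = 6480*(-1/360)² = 1/20
CG = −√(1/20) = -0.223607

−√(1/20) = -0.223607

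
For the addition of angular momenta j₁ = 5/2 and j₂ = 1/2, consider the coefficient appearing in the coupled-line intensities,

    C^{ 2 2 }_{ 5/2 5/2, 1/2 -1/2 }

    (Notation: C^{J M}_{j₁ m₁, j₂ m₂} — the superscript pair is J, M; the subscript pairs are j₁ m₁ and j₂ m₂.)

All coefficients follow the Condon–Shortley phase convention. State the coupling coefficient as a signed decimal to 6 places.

+0.912871

√[5·1!4!0!/6! · 5!0!0!1!4!0!] = √(480)
  +(−1)^0/∏(0,1,0,0,4,0)! = 1/24  (running 1/24)
⟨..|..⟩ = √(480)·(1/24) = +0.912871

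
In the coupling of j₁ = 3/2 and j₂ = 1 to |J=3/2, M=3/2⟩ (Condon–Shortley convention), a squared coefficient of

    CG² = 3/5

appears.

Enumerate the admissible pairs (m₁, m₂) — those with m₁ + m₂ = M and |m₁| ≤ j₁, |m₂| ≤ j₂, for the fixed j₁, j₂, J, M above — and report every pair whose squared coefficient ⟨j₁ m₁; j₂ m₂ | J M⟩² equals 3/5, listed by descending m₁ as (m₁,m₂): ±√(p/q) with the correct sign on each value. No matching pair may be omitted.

(3/2,0): +√(3/5)

Admissible pairs with m₁+m₂ = M = 3/2: (1/2,1), (3/2,0)
  (m₁,m₂)=(3/2,0): CG² = 3/5, CG = +√(3/5)   ← matches the target
  (m₁,m₂)=(1/2,1): CG² = 2/5, CG = −√(2/5)
Pairs with CG² = 3/5: (3/2,0): +√(3/5)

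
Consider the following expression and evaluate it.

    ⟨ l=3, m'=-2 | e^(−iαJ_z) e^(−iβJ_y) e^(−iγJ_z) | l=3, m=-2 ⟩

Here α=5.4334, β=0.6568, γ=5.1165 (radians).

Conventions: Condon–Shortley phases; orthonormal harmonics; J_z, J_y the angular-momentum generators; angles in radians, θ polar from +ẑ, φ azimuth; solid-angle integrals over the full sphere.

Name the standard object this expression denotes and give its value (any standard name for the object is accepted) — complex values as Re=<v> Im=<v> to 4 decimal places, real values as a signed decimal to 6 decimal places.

This is a Wigner D-matrix element — the rotation-matrix element ⟨l m'| R(α,β,γ) |l m⟩ in the angular-momentum basis.
D^3_{-2,-2}(5.4334,0.6568,5.1165) = e^{-i·-2·5.4334}·d^3_{-2,-2}(0.6568)·e^{-i·-2·5.1165}. Compute d first:
c=cos(0.656800/2)=0.946560, s=sin(0.656800/2)=0.322529; N=√[1·120·1·120]=120.000000
k∈{0,1} keeps every argument non-negative
  k=0: (−1)^0·120.0000/(120)·0.9466^6·0.3225^0 = +0.719263
  k=1: (−1)^1·120.0000/(24)·0.9466^4·0.3225^2 = -0.417541
d^3_{-2,-2}(0.6568) = +0.719263 -0.417541 = +0.301722
D = (-0.128419-0.991720i)·(+0.301722)·(-0.690785-0.723060i) = -0.189591+0.234716i

Wigner D-matrix element, Re=-0.1896 Im=0.2347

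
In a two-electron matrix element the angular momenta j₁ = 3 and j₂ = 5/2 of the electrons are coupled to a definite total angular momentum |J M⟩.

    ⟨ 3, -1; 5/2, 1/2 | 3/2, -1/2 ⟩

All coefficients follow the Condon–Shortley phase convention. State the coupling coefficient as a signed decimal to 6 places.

−√(1/105) ≈ -0.097590

triangle: 4!×2!×1!/8! = 48/40320
(j±m)!: 2!×4!×3!×2!×1!×2! = 1152
prefactor² = (2J+1)×Δ×N² = 192/35
  k=2: +1/(2!×2!×2!×1!×0!×0!) = 1/8
  k=3: −1/(3!×1!×1!×0!×1!×1!) = -1/6
Σ = -1/24  ⇒  CG² = 192/35×(-1/24)² = 1/105
CG = −√(1/105) = -0.097590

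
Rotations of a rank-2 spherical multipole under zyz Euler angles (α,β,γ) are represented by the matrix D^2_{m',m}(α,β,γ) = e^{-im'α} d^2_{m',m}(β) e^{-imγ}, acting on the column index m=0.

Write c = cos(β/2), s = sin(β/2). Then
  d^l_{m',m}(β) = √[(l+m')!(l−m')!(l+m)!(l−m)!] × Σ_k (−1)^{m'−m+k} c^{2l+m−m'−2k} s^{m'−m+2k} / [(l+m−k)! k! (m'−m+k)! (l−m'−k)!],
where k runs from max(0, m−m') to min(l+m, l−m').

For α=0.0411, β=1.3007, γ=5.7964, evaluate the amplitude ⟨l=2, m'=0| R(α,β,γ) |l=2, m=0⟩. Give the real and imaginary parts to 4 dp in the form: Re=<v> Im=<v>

Re=-0.3932 Im=0.0000

Split into d^2_{0,0}(β=1.3007) × two z-phases.
Half-angle: c=0.795872, s=0.605465. N=√(2·2·2·2)=4.000000
k: max(0,(0)−(0))=0 … min(2+(0),2−(0))=2
  k=0: (−1)^0·4.0000/(4)·0.7959^4·0.6055^0 = +0.401211
  k=1: (−1)^1·4.0000/(1)·0.7959^2·0.6055^2 = -0.928805
  k=2: (−1)^2·4.0000/(4)·0.7959^0·0.6055^4 = +0.134387
d^2_{0,0}(1.3007) = +0.401211 -0.928805 +0.134387 = -0.393207
Phases: e^{-i·(0)·0.0411}=+1.000000+0.000000i, e^{-i·(0)·5.7964}=+1.000000+0.000000i ⇒ D=-0.393207+0.000000i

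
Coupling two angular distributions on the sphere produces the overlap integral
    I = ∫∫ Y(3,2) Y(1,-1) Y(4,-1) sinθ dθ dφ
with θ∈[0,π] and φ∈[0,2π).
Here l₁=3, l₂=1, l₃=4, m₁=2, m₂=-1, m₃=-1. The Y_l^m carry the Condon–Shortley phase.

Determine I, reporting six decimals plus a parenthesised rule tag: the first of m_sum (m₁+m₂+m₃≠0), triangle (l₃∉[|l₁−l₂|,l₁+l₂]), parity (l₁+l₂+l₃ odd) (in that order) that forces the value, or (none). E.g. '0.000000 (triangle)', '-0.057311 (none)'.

-0.106622 (none)

m-sum 0 ✓  L=8 even ✓  2≤4≤4 ✓
Π(2lᵢ+1) = 7×3×9 = 189
triangle coeff Δ(3,1,4) = 1/252
Σ_t [0,0]: t=0:+1/36 = 1/36
(3j)²=4/63 [(3 1 4; 0 0 0)], sign=+1
Σ_t [0,0]: t=0:+1/240 = 1/240
(3j)²=1/84 [(3 1 4; 2 -1 -1)], sign=-1
⇒ 4πI² = 1/7
I = (-1)√(1/7/(4π)) = -0.10662181
No selection rule forces the value: the integral is nonzero (none).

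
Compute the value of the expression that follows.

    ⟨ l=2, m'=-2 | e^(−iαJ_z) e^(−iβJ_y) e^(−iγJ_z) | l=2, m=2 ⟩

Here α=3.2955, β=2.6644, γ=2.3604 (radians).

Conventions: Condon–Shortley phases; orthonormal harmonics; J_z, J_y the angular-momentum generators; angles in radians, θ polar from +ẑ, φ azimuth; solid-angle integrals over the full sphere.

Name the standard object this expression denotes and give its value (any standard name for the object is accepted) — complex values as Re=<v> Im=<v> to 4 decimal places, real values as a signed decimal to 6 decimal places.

Wigner D-matrix element, Re=-0.2629 Im=0.8518

This is a Wigner D-matrix element — the rotation-matrix element ⟨l m'| R(α,β,γ) |l m⟩ in the angular-momentum basis.
First d^2_{-2,2}(β=2.6644), then the phase factors e^{-i(-2)α} and e^{-i(2)γ}:
c=cos(2.664400/2)=0.236339, s=sin(2.664400/2)=0.971671; N=√[1·24·24·1]=24.000000
Admissible k: 4..4 (factorial args all ≥0)
  k=4: (−1)^0·24.0000/(24)·0.2363^0·0.9717^4 = +0.891408
d^2_{-2,2}(2.6644) = +0.891408
Phases: e^{-i·(-2)·3.2955}=+0.952998+0.302977i, e^{-i·(2)·2.3604}=+0.008411+0.999965i ⇒ D=-0.262921+0.851751i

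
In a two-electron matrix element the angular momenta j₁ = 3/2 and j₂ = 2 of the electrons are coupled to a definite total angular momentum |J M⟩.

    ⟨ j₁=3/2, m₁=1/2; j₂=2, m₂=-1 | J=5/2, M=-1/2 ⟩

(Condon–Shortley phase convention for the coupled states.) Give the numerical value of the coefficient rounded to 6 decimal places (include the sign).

+√(5/14) ≈ +0.597614

j₁+j₂−J=1  J+j₁−j₂=2  J−j₁+j₂=3  j₁+j₂+J+1=7
(j₁±m₁, j₂±m₂, J±M) = (2,1,1,3,2,3)
P² = 72/35
sum k=0..1:
  [0] +1/2 = 1/2
  [1] −1/12 = -1/12
S = 5/12
C² = P²·S² = 5/14 ; C = +0.597614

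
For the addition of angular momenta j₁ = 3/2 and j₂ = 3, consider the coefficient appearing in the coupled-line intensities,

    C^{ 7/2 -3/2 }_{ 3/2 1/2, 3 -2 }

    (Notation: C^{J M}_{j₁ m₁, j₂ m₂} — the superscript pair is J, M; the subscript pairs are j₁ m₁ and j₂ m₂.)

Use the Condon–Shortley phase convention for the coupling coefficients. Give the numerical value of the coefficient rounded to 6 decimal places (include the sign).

√[8·1!2!5!/9! · 2!1!1!5!2!5!] = √(6400/21)
  +(−1)^0/∏(0,1,1,1,1,4)! = 1/24  (running 1/24)
  +(−1)^1/∏(1,0,0,0,2,5)! = -1/240  (running 3/80)
⟨..|..⟩ = √(6400/21)·(3/80) = +0.654654

+0.654654  (= +√(3/7))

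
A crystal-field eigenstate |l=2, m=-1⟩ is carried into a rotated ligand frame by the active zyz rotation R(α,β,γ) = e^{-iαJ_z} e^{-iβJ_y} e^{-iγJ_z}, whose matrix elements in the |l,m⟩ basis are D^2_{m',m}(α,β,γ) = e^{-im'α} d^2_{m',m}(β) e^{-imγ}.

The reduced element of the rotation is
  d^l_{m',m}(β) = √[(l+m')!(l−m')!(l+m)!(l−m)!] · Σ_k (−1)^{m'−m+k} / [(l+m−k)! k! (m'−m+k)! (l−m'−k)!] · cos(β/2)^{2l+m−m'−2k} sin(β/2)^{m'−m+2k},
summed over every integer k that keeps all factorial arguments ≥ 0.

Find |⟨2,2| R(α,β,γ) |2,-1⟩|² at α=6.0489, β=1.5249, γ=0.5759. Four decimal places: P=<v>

P=0.2271

First d^2_{2,-1}(β=1.5249), then the phase factors e^{-i(2)α} and e^{-i(-1)γ}:
c=cos(1.524900/2)=0.723146, s=sin(1.524900/2)=0.690695; N=√[24·1·1·6]=12.000000
The bounds max(0,m−m')=0 and min(l+m,l−m')=0 give 1 term
  k=0: (−1)^3·12.0000/(6)·0.7231^1·0.6907^3 = -0.476558
d^2_{2,-1}(1.5249) = -0.476558
|D^2_{2,-1}|² = |d^2_{2,-1}(β)|² = (-0.476558)² = 0.227107 (the z-rotation phases have unit modulus)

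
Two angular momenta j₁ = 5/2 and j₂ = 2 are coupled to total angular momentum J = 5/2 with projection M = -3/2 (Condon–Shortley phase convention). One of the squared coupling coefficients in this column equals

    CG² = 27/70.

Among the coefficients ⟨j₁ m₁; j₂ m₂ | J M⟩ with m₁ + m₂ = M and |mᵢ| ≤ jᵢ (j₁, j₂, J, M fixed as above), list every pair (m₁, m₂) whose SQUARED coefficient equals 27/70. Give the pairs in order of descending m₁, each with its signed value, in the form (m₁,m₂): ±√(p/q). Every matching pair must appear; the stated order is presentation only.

Admissible pairs with m₁+m₂ = M = -3/2: (-5/2,1), (-3/2,0), (-1/2,-1), (1/2,-2)
  (m₁,m₂)=(1/2,-2): CG² = 27/70, CG = +√(27/70)   ← matches the target
  (m₁,m₂)=(-1/2,-1): CG² = 6/35, CG = −√(6/35)
  (m₁,m₂)=(-3/2,0): CG² = 1/70, CG = −√(1/70)
  (m₁,m₂)=(-5/2,1): CG² = 3/7, CG = +√(3/7)
Pairs with CG² = 27/70: (1/2,-2): +√(27/70)

(1/2,-2): +√(27/70)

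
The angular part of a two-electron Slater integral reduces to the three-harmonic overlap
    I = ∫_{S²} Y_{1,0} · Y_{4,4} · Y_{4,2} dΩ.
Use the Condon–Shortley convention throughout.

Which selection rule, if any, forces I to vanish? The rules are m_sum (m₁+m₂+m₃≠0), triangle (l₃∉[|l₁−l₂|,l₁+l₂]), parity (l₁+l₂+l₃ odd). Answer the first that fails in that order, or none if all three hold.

m₁+m₂+m₃ = 0 + 4 + 2 = 6  ✗
triangle: |1−4|=3 ≤ l₃=4 ≤ 1+4=5
parity: l₁+l₂+l₃ = 9 is odd

m_sum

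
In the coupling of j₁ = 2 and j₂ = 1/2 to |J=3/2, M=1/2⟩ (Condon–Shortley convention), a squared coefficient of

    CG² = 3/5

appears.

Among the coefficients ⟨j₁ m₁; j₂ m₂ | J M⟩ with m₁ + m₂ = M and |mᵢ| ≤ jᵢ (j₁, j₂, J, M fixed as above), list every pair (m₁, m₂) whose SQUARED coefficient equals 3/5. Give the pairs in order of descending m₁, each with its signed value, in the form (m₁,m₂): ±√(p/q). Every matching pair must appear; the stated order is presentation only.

Admissible pairs with m₁+m₂ = M = 1/2: (0,1/2), (1,-1/2)
  (m₁,m₂)=(1,-1/2): CG² = 3/5, CG = +√(3/5)   ← matches the target
  (m₁,m₂)=(0,1/2): CG² = 2/5, CG = −√(2/5)
Pairs with CG² = 3/5: (1,-1/2): +√(3/5)

(1,-1/2): +√(3/5)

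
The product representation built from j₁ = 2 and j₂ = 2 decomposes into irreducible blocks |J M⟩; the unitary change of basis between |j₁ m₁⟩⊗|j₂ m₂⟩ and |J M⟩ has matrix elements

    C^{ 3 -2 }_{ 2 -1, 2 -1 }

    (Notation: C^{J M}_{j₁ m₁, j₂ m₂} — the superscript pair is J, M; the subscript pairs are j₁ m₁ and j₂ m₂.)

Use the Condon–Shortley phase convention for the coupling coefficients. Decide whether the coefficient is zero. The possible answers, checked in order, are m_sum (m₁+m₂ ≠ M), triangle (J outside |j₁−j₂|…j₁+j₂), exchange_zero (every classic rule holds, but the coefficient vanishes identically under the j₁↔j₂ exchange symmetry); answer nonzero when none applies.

exchange_zero

m-sum: m₁+m₂ = -1+(-1) = -2, M = -2  ✓
triangle: |j₁−j₂| = 0 ≤ J = 3 ≤ j₁+j₂ = 4  ✓
exchange: j₁=j₂ and m₁=m₂, and (−1)^(j₁+j₂−J) = (−1)^1 = −1 forces ⟨j₁m₁;j₂m₂|JM⟩ = −⟨j₂m₂;j₁m₁|JM⟩ = −⟨j₁m₁;j₂m₂|JM⟩ ⇒ the coefficient vanishes identically
Racah sum check: Σ_k collapses to 0 ⇒ CG = 0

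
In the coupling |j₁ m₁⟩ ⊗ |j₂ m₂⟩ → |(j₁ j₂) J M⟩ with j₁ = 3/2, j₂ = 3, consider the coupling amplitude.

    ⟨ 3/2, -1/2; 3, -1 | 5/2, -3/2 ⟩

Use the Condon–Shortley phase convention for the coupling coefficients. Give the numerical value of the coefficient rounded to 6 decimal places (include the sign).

√[6·2!1!4!/8! · 1!2!2!4!1!4!] = √(576/35)
  +(−1)^1/∏(1,1,1,1,0,3)! = -1/6  (running -1/6)
  +(−1)^2/∏(2,0,0,0,1,4)! = 1/48  (running -7/48)
⟨..|..⟩ = √(576/35)·(-7/48) = -0.591608

−√(7/20) ≈ -0.591608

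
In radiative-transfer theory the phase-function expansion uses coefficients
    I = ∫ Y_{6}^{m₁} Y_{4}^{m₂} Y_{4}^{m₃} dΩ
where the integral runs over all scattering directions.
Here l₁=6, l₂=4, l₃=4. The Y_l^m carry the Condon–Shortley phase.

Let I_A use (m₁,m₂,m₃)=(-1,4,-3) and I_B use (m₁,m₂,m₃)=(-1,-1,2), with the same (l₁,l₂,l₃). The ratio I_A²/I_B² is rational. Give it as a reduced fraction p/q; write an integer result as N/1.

4/9

Shared (l₁,l₂,l₃)=(6,4,4): N and (l;000)² cancel in I_A²/I_B².
A: Δ = 6!·6!·2!/15! = 1/1261260; Racah Σ t=6..6: t=6:+1/172800 = 1/172800; ⇒ 3j(6 4 4; -1 4 -3)² = 7/2145, sgn -1
B: Δ = 6!·6!·2!/15! = 1/1261260; Racah Σ t=1..3: t=1:−1/172800 t=2:+1/5760 t=3:−1/3456 = -7/57600; ⇒ 3j(6 4 4; -1 -1 2)² = 21/2860, sgn -1
I_A²/I_B² = (7/2145)/(21/2860) = 4/9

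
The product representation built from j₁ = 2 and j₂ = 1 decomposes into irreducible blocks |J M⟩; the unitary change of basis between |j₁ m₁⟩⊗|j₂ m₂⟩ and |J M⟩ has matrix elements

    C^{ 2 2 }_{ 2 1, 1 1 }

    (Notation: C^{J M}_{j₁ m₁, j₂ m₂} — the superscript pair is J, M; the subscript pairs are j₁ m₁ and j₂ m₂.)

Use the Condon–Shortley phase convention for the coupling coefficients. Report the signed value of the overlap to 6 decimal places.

−√(1/3) = -0.577350

triangle: 1!×3!×1!/6! = 6/720
(j±m)!: 3!×1!×2!×0!×4!×0! = 288
prefactor² = (2J+1)×Δ×N² = 12
  k=1: −1/(1!×0!×0!×1!×3!×0!) = -1/6
Σ = -1/6  ⇒  CG² = 12×(-1/6)² = 1/3
CG = −√(1/3) = -0.577350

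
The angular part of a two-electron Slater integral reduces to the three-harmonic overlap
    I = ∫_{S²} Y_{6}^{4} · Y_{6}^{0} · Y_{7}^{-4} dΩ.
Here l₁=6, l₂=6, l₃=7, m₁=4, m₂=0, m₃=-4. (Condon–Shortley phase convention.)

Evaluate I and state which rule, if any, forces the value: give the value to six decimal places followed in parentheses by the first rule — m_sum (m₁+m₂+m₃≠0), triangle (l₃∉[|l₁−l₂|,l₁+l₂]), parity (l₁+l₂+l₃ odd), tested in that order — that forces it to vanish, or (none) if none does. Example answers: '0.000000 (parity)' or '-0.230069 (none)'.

0.000000 (parity)

l₁+l₂+l₃=19 is odd: 3j(l;000)=0 ⇒ I=0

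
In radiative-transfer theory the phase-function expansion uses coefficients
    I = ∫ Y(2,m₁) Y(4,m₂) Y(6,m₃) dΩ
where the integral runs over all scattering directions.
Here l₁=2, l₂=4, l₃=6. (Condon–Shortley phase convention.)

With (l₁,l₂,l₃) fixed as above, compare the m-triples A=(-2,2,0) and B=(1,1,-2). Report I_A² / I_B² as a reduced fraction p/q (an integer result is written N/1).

l's match ⇒ only the (l;m) 3-j factors differ between A and B.
A: triangle coeff Δ(2,4,6) = 1/6435; Σ_t [0,0]: t=0:+1/34560 = 1/34560; (3j)²=1/429 [(2 4 6; -2 2 0)], sign=+1
B: triangle coeff Δ(2,4,6) = 1/6435; Σ_t [0,0]: t=0:+1/4320 = 1/4320; (3j)²=224/6435 [(2 4 6; 1 1 -2)], sign=+1
I_A²/I_B² = (1/429)/(224/6435) = 15/224

15/224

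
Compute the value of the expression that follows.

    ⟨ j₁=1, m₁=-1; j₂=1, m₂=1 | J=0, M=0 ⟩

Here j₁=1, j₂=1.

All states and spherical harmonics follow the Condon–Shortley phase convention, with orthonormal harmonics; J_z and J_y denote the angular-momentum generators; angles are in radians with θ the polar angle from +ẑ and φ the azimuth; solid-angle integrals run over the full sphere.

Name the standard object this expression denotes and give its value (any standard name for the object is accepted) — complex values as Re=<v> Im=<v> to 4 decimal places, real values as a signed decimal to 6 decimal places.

Clebsch–Gordan coefficient, +√(1/3) ≈ +0.577350

This is a Clebsch–Gordan (vector-coupling) coefficient.
j₁+j₂−J=2  J+j₁−j₂=0  J−j₁+j₂=0  j₁+j₂+J+1=3
(j₁±m₁, j₂±m₂, J±M) = (0,2,2,0,0,0)
P² = 4/3
sum k=2..2:
  [2] +1/2 = 1/2
S = 1/2
C² = P²·S² = 1/3 ; C = +0.577350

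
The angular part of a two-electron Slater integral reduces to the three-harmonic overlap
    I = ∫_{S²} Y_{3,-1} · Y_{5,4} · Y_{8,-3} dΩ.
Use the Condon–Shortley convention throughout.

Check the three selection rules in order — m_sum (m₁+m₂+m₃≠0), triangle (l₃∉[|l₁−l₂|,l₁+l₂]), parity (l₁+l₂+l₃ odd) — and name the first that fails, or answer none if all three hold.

none

m₁+m₂+m₃ = -1 + 4 − 3 = 0  ✓
triangle: |3−5|=2 ≤ l₃=8 ≤ 3+5=8  ✓
parity: l₁+l₂+l₃ = 16 is even  ✓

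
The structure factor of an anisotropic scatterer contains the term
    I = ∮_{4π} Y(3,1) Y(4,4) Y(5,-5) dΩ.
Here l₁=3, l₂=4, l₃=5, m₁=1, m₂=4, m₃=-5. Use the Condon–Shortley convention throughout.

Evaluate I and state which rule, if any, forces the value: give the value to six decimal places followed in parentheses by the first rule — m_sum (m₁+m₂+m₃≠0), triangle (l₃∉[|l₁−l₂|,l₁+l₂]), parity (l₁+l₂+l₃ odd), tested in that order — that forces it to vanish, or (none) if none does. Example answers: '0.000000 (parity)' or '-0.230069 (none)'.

0.189625 (none)

m-sum 0 ✓  L=12 even ✓  1≤5≤7 ✓
Π(2lᵢ+1) = 7×9×11 = 693
triangle coeff Δ(3,4,5) = 1/180180
Σ_t [0,2]: t=0:+1/576 t=1:−1/144 t=2:+1/576 = -1/288
(3j)²=20/1001 [(3 4 5; 0 0 0)], sign=+1
Σ_t [2,2]: t=2:+1/34560 = 1/34560
(3j)²=14/429 [(3 4 5; 1 4 -5)], sign=+1
⇒ 4πI² = 840/1859
I = (+1)√(840/1859/(4π)) = 0.18962475
No selection rule forces the value: the integral is nonzero (none).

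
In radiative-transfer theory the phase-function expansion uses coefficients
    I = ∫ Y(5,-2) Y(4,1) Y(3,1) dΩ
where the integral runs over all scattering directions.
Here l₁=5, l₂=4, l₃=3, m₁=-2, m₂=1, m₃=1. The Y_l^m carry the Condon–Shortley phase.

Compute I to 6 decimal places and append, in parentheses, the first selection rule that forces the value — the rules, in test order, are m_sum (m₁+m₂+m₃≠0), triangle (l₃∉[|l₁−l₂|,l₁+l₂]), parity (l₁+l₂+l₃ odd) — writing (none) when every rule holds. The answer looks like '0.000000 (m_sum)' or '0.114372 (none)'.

m-sum 0 ✓  L=12 even ✓  1≤3≤9 ✓
Π(2lᵢ+1) = 11×9×7 = 693
triangle coeff Δ(5,4,3) = 1/180180
Σ_t [2,4]: t=2:+1/576 t=3:−1/144 t=4:+1/576 = -1/288
(3j)²=20/1001 [(5 4 3; 0 0 0)], sign=+1
Σ_t [3,5]: t=3:−1/1728 t=4:+1/288 t=5:−1/960 = 1/540
(3j)²=128/6435 [(5 4 3; -2 1 1)], sign=+1
⇒ 4πI² = 512/1859
I = (+1)√(512/1859/(4π)) = 0.14804384
No selection rule forces the value: the integral is nonzero (none).

0.148044 (none)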